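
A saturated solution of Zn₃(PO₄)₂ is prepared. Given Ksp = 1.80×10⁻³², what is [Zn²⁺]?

5.27×10⁻⁷ M

Zn₃(PO₄)₂(s) ⇌ 3 Zn²⁺(aq) + 2 PO₄³⁻(aq)
If s mol/L of Zn₃(PO₄)₂ dissolves, [Zn²⁺] = 3s and [PO₄³⁻] = 2s.
Ksp = [Zn²⁺]^3[PO₄³⁻]^2 = (3s)^3 · (2s)^2 = 108s^5 = 1.80×10⁻³²
s = 1.76×10⁻⁷ M
[Zn²⁺] = 3s = 5.27×10⁻⁷ M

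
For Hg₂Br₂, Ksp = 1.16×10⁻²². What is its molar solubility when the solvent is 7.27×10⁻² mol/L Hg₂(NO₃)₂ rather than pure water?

2.00×10⁻¹¹ M

Hg₂Br₂(s) ⇌ Hg₂²⁺(aq) + 2 Br⁻(aq)
With Hg₂²⁺ already at 7.27×10⁻² mol/L and s small, take [Hg₂²⁺] ≈ 7.27×10⁻² mol/L and [Br⁻] = 2s.
Ksp = [Hg₂²⁺][Br⁻]^2 = (7.27×10⁻²)(2s)^2
(2s)^2 = 1.16×10⁻²² / (7.27×10⁻²) = 1.60×10⁻²¹
s = 2.00×10⁻¹¹ mol/L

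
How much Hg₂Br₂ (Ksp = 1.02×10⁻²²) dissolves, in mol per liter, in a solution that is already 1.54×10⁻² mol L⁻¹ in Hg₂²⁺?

4.07×10⁻¹¹ M

Hg₂Br₂(s) ⇌ Hg₂²⁺(aq) + 2 Br⁻(aq)
Let s be the solubility of Hg₂Br₂ here. The common ion gives [Hg₂²⁺] ≈ 1.54×10⁻² mol L⁻¹, and [Br⁻] = 2s.
Ksp = [Hg₂²⁺][Br⁻]^2 = (1.54×10⁻²)(2s)^2
(2s)^2 = 1.02×10⁻²² / (1.54×10⁻²) = 6.62×10⁻²¹
s = 4.07×10⁻¹¹ mol L⁻¹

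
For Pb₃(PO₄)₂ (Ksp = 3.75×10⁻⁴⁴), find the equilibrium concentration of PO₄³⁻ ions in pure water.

Pb₃(PO₄)₂(s) ⇌ 3 Pb²⁺(aq) + 2 PO₄³⁻(aq)
With molar solubility s: [Pb²⁺] = 3s, [PO₄³⁻] = 2s.
Ksp = [Pb²⁺]^3[PO₄³⁻]^2 = (3s)^3 · (2s)^2 = 108s^5 = 3.75×10⁻⁴⁴
s = 8.09×10⁻¹⁰ mol/L
[PO₄³⁻] = 2s = 1.62×10⁻⁹ mol/L

1.62×10⁻⁹ M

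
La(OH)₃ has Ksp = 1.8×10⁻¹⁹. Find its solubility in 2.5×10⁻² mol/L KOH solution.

1.2×10⁻¹⁴ M

La(OH)₃(s) ⇌ La³⁺(aq) + 3 OH⁻(aq)
The solution already contains OH⁻ at 2.5×10⁻² mol/L. Let s be the molar solubility of La(OH)₃.
[OH⁻] ≈ 2.5×10⁻² mol/L (common ion dominates); [La³⁺] = s.
Ksp = [La³⁺][OH⁻]^3 = s(2.5×10⁻²)^3
s = 1.8×10⁻¹⁹ / (2.5×10⁻²)^3 = 1.2×10⁻¹⁴
s = 1.2×10⁻¹⁴ mol/L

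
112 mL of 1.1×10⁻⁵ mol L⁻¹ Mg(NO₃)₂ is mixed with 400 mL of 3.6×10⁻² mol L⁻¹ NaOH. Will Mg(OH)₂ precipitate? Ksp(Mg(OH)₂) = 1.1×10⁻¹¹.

Yes

The combined volume is 512 mL.
[Mg²⁺] = (1.1×10⁻⁵)(112)/512 = 2.4×10⁻⁶ mol L⁻¹
[OH⁻] = (3.6×10⁻²)(400)/512 = 2.8×10⁻² mol L⁻¹
Q = [Mg²⁺][OH⁻]^2 = 1.9×10⁻⁹
Because Q > Ksp (1.9×10⁻⁹ vs 1.1×10⁻¹¹), a precipitate of Mg(OH)₂ forms.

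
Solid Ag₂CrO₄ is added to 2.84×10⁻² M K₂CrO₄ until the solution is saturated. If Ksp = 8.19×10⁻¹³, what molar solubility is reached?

Ag₂CrO₄(s) ⇌ 2 Ag⁺(aq) + CrO₄²⁻(aq)
With CrO₄²⁻ already at 2.84×10⁻² M and s small, take [CrO₄²⁻] ≈ 2.84×10⁻² M and [Ag⁺] = 2s.
Ksp = [Ag⁺]^2[CrO₄²⁻] = (2s)^2(2.84×10⁻²)
(2s)^2 = 8.19×10⁻¹³ / (2.84×10⁻²) = 2.88×10⁻¹¹
s = 2.69×10⁻⁶ M

2.69×10⁻⁶ M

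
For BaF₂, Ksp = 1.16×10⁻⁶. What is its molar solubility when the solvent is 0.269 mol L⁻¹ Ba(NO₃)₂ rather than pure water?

1.04×10⁻³ M

BaF₂(s) ⇌ Ba²⁺(aq) + 2 F⁻(aq)
The solution already contains Ba²⁺ at 0.269 mol L⁻¹. Let s be the molar solubility of BaF₂.
[Ba²⁺] ≈ 0.269 mol L⁻¹ (common ion dominates); [F⁻] = 2s.
Ksp = [Ba²⁺][F⁻]^2 = (0.269)(2s)^2
(2s)^2 = 1.16×10⁻⁶ / (0.269) = 4.31×10⁻⁶
s = 1.04×10⁻³ mol L⁻¹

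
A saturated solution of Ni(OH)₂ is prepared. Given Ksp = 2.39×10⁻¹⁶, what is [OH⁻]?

7.82×10⁻⁶ M

Ni(OH)₂(s) ⇌ Ni²⁺(aq) + 2 OH⁻(aq)
With molar solubility s: [Ni²⁺] = s, [OH⁻] = 2s.
Ksp = [Ni²⁺][OH⁻]^2 = s · (2s)^2 = 4s^3 = 2.39×10⁻¹⁶
s = 3.91×10⁻⁶ mol L⁻¹
[OH⁻] = 2s = 7.82×10⁻⁶ mol L⁻¹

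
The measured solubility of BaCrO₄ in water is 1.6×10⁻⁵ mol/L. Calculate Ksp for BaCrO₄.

BaCrO₄(s) ⇌ Ba²⁺(aq) + CrO₄²⁻(aq)
Call the molar solubility s, so that [Ba²⁺] = s and [CrO₄²⁻] = s.
Ksp = [Ba²⁺][CrO₄²⁻] = s · s = s^2
Ksp = (1.6×10⁻⁵)^2 = 2.6×10⁻¹⁰

Ksp = 2.6×10⁻¹⁰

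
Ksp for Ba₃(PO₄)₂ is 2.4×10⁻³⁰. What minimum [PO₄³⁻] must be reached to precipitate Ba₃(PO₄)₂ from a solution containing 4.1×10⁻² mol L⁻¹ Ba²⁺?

Precipitation of each salt begins when its ion product equals Ksp.
Ba₃(PO₄)₂(s) ⇌ 3 Ba²⁺(aq) + 2 PO₄³⁻(aq)
Ksp = [Ba²⁺]^3[PO₄³⁻]^2 = [PO₄³⁻]^2(4.1×10⁻²)^3
[PO₄³⁻]^2 = 2.4×10⁻³⁰ / (4.1×10⁻²)^3 = 3.5×10⁻²⁶
[PO₄³⁻] = 1.9×10⁻¹³ mol L⁻¹

1.9×10⁻¹³ M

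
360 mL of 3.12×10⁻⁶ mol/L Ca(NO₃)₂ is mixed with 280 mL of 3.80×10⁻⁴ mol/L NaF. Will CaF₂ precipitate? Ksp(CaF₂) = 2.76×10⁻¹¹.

No

The combined volume is 640 mL.
[Ca²⁺] = (3.12×10⁻⁶)(360)/640 = 1.76×10⁻⁶ mol/L
[F⁻] = (3.80×10⁻⁴)(280)/640 = 1.66×10⁻⁴ mol/L
Q = [Ca²⁺][F⁻]^2 = 4.85×10⁻¹⁴
Since Q (4.85×10⁻¹⁴) is less than Ksp (2.76×10⁻¹¹), no CaF₂ precipitates.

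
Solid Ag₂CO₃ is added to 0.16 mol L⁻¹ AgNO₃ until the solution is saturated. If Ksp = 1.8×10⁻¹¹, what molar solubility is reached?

Ag₂CO₃(s) ⇌ 2 Ag⁺(aq) + CO₃²⁻(aq)
With Ag⁺ already at 0.16 mol L⁻¹ and s small, take [Ag⁺] ≈ 0.16 mol L⁻¹ and [CO₃²⁻] = s.
Ksp = [Ag⁺]^2[CO₃²⁻] = (0.16)^2s
s = 1.8×10⁻¹¹ / (0.16)^2 = 7.0×10⁻¹⁰
s = 7.0×10⁻¹⁰ mol L⁻¹

7.0×10⁻¹⁰ M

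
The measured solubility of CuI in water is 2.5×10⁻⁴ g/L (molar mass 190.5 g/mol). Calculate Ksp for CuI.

Convert to molarity: s = 2.5×10⁻⁴ / 190.5 = 1.312×10⁻⁶ mol/L
CuI(s) ⇌ Cu⁺(aq) + I⁻(aq)
For each mole of CuI that dissolves per liter, [Cu⁺] = s and [I⁻] = s; let s denote this solubility.
Ksp = [Cu⁺][I⁻] = s · s = s^2
Ksp = (1.312×10⁻⁶)^2 = 1.7×10⁻¹²

Ksp = 1.7×10⁻¹²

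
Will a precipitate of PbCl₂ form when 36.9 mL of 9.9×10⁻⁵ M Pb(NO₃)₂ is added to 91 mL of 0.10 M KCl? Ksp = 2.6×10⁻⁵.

No

The combined volume is 127.9 mL.
[Pb²⁺] = (9.9×10⁻⁵)(36.9)/127.9 = 2.9×10⁻⁵ M
[Cl⁻] = (0.10)(91)/127.9 = 7.1×10⁻² M
Q = [Pb²⁺][Cl⁻]^2 = 1.4×10⁻⁷
Q < Ksp (1.4×10⁻⁷ vs 2.6×10⁻⁵); the solution remains unsaturated and no precipitate forms.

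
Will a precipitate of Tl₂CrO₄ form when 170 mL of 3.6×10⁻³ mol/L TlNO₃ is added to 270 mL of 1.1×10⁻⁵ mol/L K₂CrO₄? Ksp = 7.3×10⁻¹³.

After mixing, V = 170 mL + 270 mL = 440 mL.
[Tl⁺] = (3.6×10⁻³)(170)/440 = 1.4×10⁻³ mol/L
[CrO₄²⁻] = (1.1×10⁻⁵)(270)/440 = 6.8×10⁻⁶ mol/L
Q = [Tl⁺]^2[CrO₄²⁻] = 1.3×10⁻¹¹
Q = 1.3×10⁻¹¹ > Ksp = 7.3×10⁻¹³, so the solution is supersaturated and Tl₂CrO₄ precipitates.

Yes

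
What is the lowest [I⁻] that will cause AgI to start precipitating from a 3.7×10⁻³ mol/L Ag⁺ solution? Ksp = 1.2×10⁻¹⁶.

Each salt precipitates once Q = Ksp for that salt.
AgI(s) ⇌ Ag⁺(aq) + I⁻(aq)
Ksp = [Ag⁺][I⁻] = [I⁻](3.7×10⁻³)
[I⁻] = 1.2×10⁻¹⁶ / (3.7×10⁻³) = 3.2×10⁻¹⁴
[I⁻] = 3.2×10⁻¹⁴ mol/L

3.2×10⁻¹⁴ M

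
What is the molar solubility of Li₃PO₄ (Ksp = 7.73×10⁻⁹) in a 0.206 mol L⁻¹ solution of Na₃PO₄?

1.12×10⁻³ M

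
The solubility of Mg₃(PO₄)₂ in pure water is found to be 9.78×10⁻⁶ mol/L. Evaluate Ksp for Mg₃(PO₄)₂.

Mg₃(PO₄)₂(s) ⇌ 3 Mg²⁺(aq) + 2 PO₄³⁻(aq)
For each mole of Mg₃(PO₄)₂ that dissolves per liter, [Mg²⁺] = 3s and [PO₄³⁻] = 2s; let s denote this solubility.
Ksp = [Mg²⁺]^3[PO₄³⁻]^2 = (3s)^3 · (2s)^2 = 108s^5
Ksp = 108 × (9.78×10⁻⁶)^5 = 9.66×10⁻²⁴

Ksp = 9.66×10⁻²⁴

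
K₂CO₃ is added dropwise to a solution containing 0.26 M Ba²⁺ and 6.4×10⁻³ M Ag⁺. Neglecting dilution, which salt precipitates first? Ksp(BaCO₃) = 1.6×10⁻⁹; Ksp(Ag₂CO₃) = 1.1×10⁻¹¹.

Precipitation begins when Q = Ksp.
For BaCO₃: [CO₃²⁻] = (Ksp/[Ba²⁺]) = 6.2×10⁻⁹ M
For Ag₂CO₃: [CO₃²⁻] = (Ksp/[Ag⁺]^2) = 2.7×10⁻⁷ M
Since BaCO₃ needs less CO₃²⁻ to reach saturation, it precipitates first.

BaCO₃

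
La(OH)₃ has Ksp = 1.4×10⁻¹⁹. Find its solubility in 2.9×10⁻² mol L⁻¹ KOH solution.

5.7×10⁻¹⁵ M

La(OH)₃(s) ⇌ La³⁺(aq) + 3 OH⁻(aq)
OH⁻ is already present at 2.9×10⁻² mol L⁻¹. If s mol/L of La(OH)₃ dissolves, [La³⁺] = s while [OH⁻] ≈ 2.9×10⁻² mol L⁻¹.
Ksp = [La³⁺][OH⁻]^3 = s(2.9×10⁻²)^3
s = 1.4×10⁻¹⁹ / (2.9×10⁻²)^3 = 5.7×10⁻¹⁵
s = 5.7×10⁻¹⁵ mol L⁻¹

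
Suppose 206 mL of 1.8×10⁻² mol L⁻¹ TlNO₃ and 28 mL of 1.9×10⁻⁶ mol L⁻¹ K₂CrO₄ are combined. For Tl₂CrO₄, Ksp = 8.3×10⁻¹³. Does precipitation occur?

Yes

After mixing, V = 206 mL + 28 mL = 234 mL.
[Tl⁺] = (1.8×10⁻²)(206)/234 = 1.6×10⁻² mol L⁻¹
[CrO₄²⁻] = (1.9×10⁻⁶)(28)/234 = 2.3×10⁻⁷ mol L⁻¹
Q = [Tl⁺]^2[CrO₄²⁻] = 5.7×10⁻¹¹
Q = 5.7×10⁻¹¹ > Ksp = 8.3×10⁻¹³, so the solution is supersaturated and Tl₂CrO₄ precipitates.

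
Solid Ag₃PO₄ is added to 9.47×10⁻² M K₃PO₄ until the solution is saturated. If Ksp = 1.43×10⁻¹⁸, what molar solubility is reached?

Ag₃PO₄(s) ⇌ 3 Ag⁺(aq) + PO₄³⁻(aq)
Let s be the solubility of Ag₃PO₄ here. The common ion gives [PO₄³⁻] ≈ 9.47×10⁻² M, and [Ag⁺] = 3s.
Ksp = [Ag⁺]^3[PO₄³⁻] = (3s)^3(9.47×10⁻²)
(3s)^3 = 1.43×10⁻¹⁸ / (9.47×10⁻²) = 1.51×10⁻¹⁷
s = 8.24×10⁻⁷ M

8.24×10⁻⁷ M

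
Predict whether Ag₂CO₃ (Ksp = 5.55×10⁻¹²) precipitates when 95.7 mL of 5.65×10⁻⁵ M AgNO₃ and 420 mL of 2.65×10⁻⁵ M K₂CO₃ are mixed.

Total volume after mixing = 95.7 + 420 = 515.7 mL.
[Ag⁺] = (5.65×10⁻⁵)(95.7)/515.7 = 1.05×10⁻⁵ M
[CO₃²⁻] = (2.65×10⁻⁵)(420)/515.7 = 2.16×10⁻⁵ M
Q = [Ag⁺]^2[CO₃²⁻] = 2.37×10⁻¹⁵
Q < Ksp (2.37×10⁻¹⁵ vs 5.55×10⁻¹²); the solution remains unsaturated and no precipitate forms.

No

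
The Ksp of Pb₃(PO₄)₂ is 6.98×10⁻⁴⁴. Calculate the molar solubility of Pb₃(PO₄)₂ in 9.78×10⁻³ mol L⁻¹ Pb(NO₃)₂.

Pb₃(PO₄)₂(s) ⇌ 3 Pb²⁺(aq) + 2 PO₄³⁻(aq)
The solution already contains Pb²⁺ at 9.78×10⁻³ mol L⁻¹. Let s be the molar solubility of Pb₃(PO₄)₂.
[Pb²⁺] ≈ 9.78×10⁻³ mol L⁻¹ (common ion dominates); [PO₄³⁻] = 2s.
Ksp = [Pb²⁺]^3[PO₄³⁻]^2 = (9.78×10⁻³)^3(2s)^2
(2s)^2 = 6.98×10⁻⁴⁴ / (9.78×10⁻³)^3 = 7.46×10⁻³⁸
s = 1.37×10⁻¹⁹ mol L⁻¹

1.37×10⁻¹⁹ M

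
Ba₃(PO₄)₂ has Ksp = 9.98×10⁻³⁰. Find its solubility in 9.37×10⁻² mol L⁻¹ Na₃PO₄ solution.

3.48×10⁻¹⁰ M

Ba₃(PO₄)₂(s) ⇌ 3 Ba²⁺(aq) + 2 PO₄³⁻(aq)
Let s be the solubility of Ba₃(PO₄)₂ here. The common ion gives [PO₄³⁻] ≈ 9.37×10⁻² mol L⁻¹, and [Ba²⁺] = 3s.
Ksp = [Ba²⁺]^3[PO₄³⁻]^2 = (3s)^3(9.37×10⁻²)^2
(3s)^3 = 9.98×10⁻³⁰ / (9.37×10⁻²)^2 = 1.14×10⁻²⁷
s = 3.48×10⁻¹⁰ mol L⁻¹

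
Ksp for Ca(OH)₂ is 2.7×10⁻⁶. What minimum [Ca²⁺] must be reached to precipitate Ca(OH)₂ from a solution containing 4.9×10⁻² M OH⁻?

Precipitation begins when Q = Ksp.
Ca(OH)₂(s) ⇌ Ca²⁺(aq) + 2 OH⁻(aq)
Ksp = [Ca²⁺][OH⁻]^2 = [Ca²⁺](4.9×10⁻²)^2
[Ca²⁺] = 2.7×10⁻⁶ / (4.9×10⁻²)^2 = 1.1×10⁻³
[Ca²⁺] = 1.1×10⁻³ M

1.1×10⁻³ M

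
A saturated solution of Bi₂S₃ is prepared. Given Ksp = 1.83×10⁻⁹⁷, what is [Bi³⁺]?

Bi₂S₃(s) ⇌ 2 Bi³⁺(aq) + 3 S²⁻(aq)
Let s be the molar solubility. Then [Bi³⁺] = 2s and [S²⁻] = 3s.
Ksp = [Bi³⁺]^2[S²⁻]^3 = (2s)^2 · (3s)^3 = 108s^5 = 1.83×10⁻⁹⁷
s = 1.76×10⁻²⁰ M
[Bi³⁺] = 2s = 3.52×10⁻²⁰ M

3.52×10⁻²⁰ M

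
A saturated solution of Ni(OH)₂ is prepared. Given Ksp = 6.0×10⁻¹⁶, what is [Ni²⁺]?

Ni(OH)₂(s) ⇌ Ni²⁺(aq) + 2 OH⁻(aq)
For each mole of Ni(OH)₂ that dissolves per liter, [Ni²⁺] = s and [OH⁻] = 2s; let s denote this solubility.
Ksp = [Ni²⁺][OH⁻]^2 = s · (2s)^2 = 4s^3 = 6.0×10⁻¹⁶
s = 5.3×10⁻⁶ mol L⁻¹
[Ni²⁺] = s = 5.3×10⁻⁶ mol L⁻¹

5.3×10⁻⁶ M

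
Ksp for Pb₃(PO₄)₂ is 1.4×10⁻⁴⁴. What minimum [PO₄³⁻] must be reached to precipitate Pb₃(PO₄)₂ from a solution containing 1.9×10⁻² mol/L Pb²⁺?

4.5×10⁻²⁰ M

The threshold for precipitation is Q = Ksp.
Pb₃(PO₄)₂(s) ⇌ 3 Pb²⁺(aq) + 2 PO₄³⁻(aq)
Ksp = [Pb²⁺]^3[PO₄³⁻]^2 = [PO₄³⁻]^2(1.9×10⁻²)^3
[PO₄³⁻]^2 = 1.4×10⁻⁴⁴ / (1.9×10⁻²)^3 = 2.0×10⁻³⁹
[PO₄³⁻] = 4.5×10⁻²⁰ mol/L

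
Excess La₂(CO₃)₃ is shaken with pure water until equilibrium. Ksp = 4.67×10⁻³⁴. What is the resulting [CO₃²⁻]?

2.54×10⁻⁷ M

La₂(CO₃)₃(s) ⇌ 2 La³⁺(aq) + 3 CO₃²⁻(aq)
Let s be the molar solubility. Then [La³⁺] = 2s and [CO₃²⁻] = 3s.
Ksp = [La³⁺]^2[CO₃²⁻]^3 = (2s)^2 · (3s)^3 = 108s^5 = 4.67×10⁻³⁴
s = 8.46×10⁻⁸ mol/L
[CO₃²⁻] = 3s = 2.54×10⁻⁷ mol/L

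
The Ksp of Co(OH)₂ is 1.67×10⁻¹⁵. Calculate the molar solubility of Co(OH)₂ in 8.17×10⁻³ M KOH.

Co(OH)₂(s) ⇌ Co²⁺(aq) + 2 OH⁻(aq)
The solution already contains OH⁻ at 8.17×10⁻³ M. Let s be the molar solubility of Co(OH)₂.
[OH⁻] ≈ 8.17×10⁻³ M (common ion dominates); [Co²⁺] = s.
Ksp = [Co²⁺][OH⁻]^2 = s(8.17×10⁻³)^2
s = 1.67×10⁻¹⁵ / (8.17×10⁻³)^2 = 2.50×10⁻¹¹
s = 2.50×10⁻¹¹ M

2.50×10⁻¹¹ M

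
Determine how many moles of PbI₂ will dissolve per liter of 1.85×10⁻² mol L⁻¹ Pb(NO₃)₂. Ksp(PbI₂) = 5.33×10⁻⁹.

PbI₂(s) ⇌ Pb²⁺(aq) + 2 I⁻(aq)
With Pb²⁺ already at 1.85×10⁻² mol L⁻¹ and s small, take [Pb²⁺] ≈ 1.85×10⁻² mol L⁻¹ and [I⁻] = 2s.
Ksp = [Pb²⁺][I⁻]^2 = (1.85×10⁻²)(2s)^2
(2s)^2 = 5.33×10⁻⁹ / (1.85×10⁻²) = 2.88×10⁻⁷
s = 2.68×10⁻⁴ mol L⁻¹

2.68×10⁻⁴ M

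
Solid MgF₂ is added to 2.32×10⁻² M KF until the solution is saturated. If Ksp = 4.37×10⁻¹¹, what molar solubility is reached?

MgF₂(s) ⇌ Mg²⁺(aq) + 2 F⁻(aq)
F⁻ is already present at 2.32×10⁻² M. If s mol/L of MgF₂ dissolves, [Mg²⁺] = s while [F⁻] ≈ 2.32×10⁻² M.
Ksp = [Mg²⁺][F⁻]^2 = s(2.32×10⁻²)^2
s = 4.37×10⁻¹¹ / (2.32×10⁻²)^2 = 8.12×10⁻⁸
s = 8.12×10⁻⁸ M

8.12×10⁻⁸ M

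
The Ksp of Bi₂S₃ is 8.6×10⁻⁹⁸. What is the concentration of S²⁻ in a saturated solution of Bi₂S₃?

Bi₂S₃(s) ⇌ 2 Bi³⁺(aq) + 3 S²⁻(aq)
For each mole of Bi₂S₃ that dissolves per liter, [Bi³⁺] = 2s and [S²⁻] = 3s; let s denote this solubility.
Ksp = [Bi³⁺]^2[S²⁻]^3 = (2s)^2 · (3s)^3 = 108s^5 = 8.6×10⁻⁹⁸
s = 1.5×10⁻²⁰ mol/L
[S²⁻] = 3s = 4.5×10⁻²⁰ mol/L

4.5×10⁻²⁰ M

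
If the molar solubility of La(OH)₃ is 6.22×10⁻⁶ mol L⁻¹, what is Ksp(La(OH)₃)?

Ksp = 4.04×10⁻²⁰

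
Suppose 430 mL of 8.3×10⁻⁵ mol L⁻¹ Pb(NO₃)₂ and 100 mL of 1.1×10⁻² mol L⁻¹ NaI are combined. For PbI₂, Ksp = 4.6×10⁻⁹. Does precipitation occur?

No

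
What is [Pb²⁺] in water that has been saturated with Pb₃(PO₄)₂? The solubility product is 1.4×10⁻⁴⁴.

2.0×10⁻⁹ M

Pb₃(PO₄)₂(s) ⇌ 3 Pb²⁺(aq) + 2 PO₄³⁻(aq)
Call the molar solubility s, so that [Pb²⁺] = 3s and [PO₄³⁻] = 2s.
Ksp = [Pb²⁺]^3[PO₄³⁻]^2 = (3s)^3 · (2s)^2 = 108s^5 = 1.4×10⁻⁴⁴
s = 6.6×10⁻¹⁰ mol/L
[Pb²⁺] = 3s = 2.0×10⁻⁹ mol/L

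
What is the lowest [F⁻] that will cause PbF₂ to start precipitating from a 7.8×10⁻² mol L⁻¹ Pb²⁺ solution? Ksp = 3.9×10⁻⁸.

A salt starts to precipitate once the ion product Q reaches its Ksp.
PbF₂(s) ⇌ Pb²⁺(aq) + 2 F⁻(aq)
Ksp = [Pb²⁺][F⁻]^2 = [F⁻]^2(7.8×10⁻²)
[F⁻]^2 = 3.9×10⁻⁸ / (7.8×10⁻²) = 5.0×10⁻⁷
[F⁻] = 7.1×10⁻⁴ mol L⁻¹

7.1×10⁻⁴ M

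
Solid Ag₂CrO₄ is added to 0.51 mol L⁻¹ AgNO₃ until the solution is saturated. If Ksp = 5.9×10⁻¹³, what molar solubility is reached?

Ag₂CrO₄(s) ⇌ 2 Ag⁺(aq) + CrO₄²⁻(aq)
The solution already contains Ag⁺ at 0.51 mol L⁻¹. Let s be the molar solubility of Ag₂CrO₄.
[Ag⁺] ≈ 0.51 mol L⁻¹ (common ion dominates); [CrO₄²⁻] = s.
Ksp = [Ag⁺]^2[CrO₄²⁻] = (0.51)^2s
s = 5.9×10⁻¹³ / (0.51)^2 = 2.3×10⁻¹²
s = 2.3×10⁻¹² mol L⁻¹

2.3×10⁻¹² M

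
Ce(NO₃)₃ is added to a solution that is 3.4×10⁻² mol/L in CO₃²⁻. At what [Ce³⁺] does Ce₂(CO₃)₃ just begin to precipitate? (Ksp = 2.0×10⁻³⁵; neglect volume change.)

7.1×10⁻¹⁶ M

A salt starts to precipitate once the ion product Q reaches its Ksp.
Ce₂(CO₃)₃(s) ⇌ 2 Ce³⁺(aq) + 3 CO₃²⁻(aq)
Ksp = [Ce³⁺]^2[CO₃²⁻]^3 = [Ce³⁺]^2(3.4×10⁻²)^3
[Ce³⁺]^2 = 2.0×10⁻³⁵ / (3.4×10⁻²)^3 = 5.1×10⁻³¹
[Ce³⁺] = 7.1×10⁻¹⁶ mol/L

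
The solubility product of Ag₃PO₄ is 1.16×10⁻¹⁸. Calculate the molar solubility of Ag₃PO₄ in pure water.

1.44×10⁻⁵ M

Ag₃PO₄(s) ⇌ 3 Ag⁺(aq) + PO₄³⁻(aq)
For each mole of Ag₃PO₄ that dissolves per liter, [Ag⁺] = 3s and [PO₄³⁻] = s; let s denote this solubility.
Ksp = [Ag⁺]^3[PO₄³⁻] = (3s)^3 · s = 27s^4
27s^4 = 1.16×10⁻¹⁸  ⇒  s^4 = 4.30×10⁻²⁰
s = (4.30×10⁻²⁰)^(1/4) = 1.44×10⁻⁵ M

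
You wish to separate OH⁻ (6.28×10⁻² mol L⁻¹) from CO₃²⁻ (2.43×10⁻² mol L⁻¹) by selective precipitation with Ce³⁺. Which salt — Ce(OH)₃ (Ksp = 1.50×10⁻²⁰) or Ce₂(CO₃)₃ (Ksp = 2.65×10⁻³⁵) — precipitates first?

Ce(OH)₃

The threshold for precipitation is Q = Ksp.
For Ce(OH)₃: [Ce³⁺] = (Ksp/[OH⁻]^3) = 6.06×10⁻¹⁷ mol L⁻¹
For Ce₂(CO₃)₃: [Ce³⁺] = (Ksp/[CO₃²⁻]^3)^(1/2) = 1.36×10⁻¹⁵ mol L⁻¹
The smaller threshold [Ce³⁺] is reached first, so Ce(OH)₃ precipitates first.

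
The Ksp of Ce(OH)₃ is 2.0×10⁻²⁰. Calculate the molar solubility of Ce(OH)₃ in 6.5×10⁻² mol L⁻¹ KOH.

Ce(OH)₃(s) ⇌ Ce³⁺(aq) + 3 OH⁻(aq)
OH⁻ is already present at 6.5×10⁻² mol L⁻¹. If s mol/L of Ce(OH)₃ dissolves, [Ce³⁺] = s while [OH⁻] ≈ 6.5×10⁻² mol L⁻¹.
Ksp = [Ce³⁺][OH⁻]^3 = s(6.5×10⁻²)^3
s = 2.0×10⁻²⁰ / (6.5×10⁻²)^3 = 7.3×10⁻¹⁷
s = 7.3×10⁻¹⁷ mol L⁻¹

7.3×10⁻¹⁷ M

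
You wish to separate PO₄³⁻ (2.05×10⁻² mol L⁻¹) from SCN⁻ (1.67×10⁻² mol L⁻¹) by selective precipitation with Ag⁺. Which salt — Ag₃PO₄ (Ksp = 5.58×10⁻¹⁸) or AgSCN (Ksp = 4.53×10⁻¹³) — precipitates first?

AgSCN

Precipitation begins when Q = Ksp.
For Ag₃PO₄: [Ag⁺] = (Ksp/[PO₄³⁻])^(1/3) = 6.48×10⁻⁶ mol L⁻¹
For AgSCN: [Ag⁺] = (Ksp/[SCN⁻]) = 2.71×10⁻¹¹ mol L⁻¹
AgSCN requires the lower [Ag⁺], so it precipitates first.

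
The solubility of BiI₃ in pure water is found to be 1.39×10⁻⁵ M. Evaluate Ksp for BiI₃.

Ksp = 1.01×10⁻¹⁸

BiI₃(s) ⇌ Bi³⁺(aq) + 3 I⁻(aq)
For each mole of BiI₃ that dissolves per liter, [Bi³⁺] = s and [I⁻] = 3s; let s denote this solubility.
Ksp = [Bi³⁺][I⁻]^3 = s · (3s)^3 = 27s^4
Ksp = 27 × (1.39×10⁻⁵)^4 = 1.01×10⁻¹⁸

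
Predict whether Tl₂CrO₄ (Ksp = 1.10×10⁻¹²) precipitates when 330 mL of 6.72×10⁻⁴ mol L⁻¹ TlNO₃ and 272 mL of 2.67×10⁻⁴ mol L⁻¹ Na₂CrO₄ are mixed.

Yes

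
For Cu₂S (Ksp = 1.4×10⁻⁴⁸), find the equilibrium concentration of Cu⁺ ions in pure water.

Cu₂S(s) ⇌ 2 Cu⁺(aq) + S²⁻(aq)
Let s be the molar solubility. Then [Cu⁺] = 2s and [S²⁻] = s.
Ksp = [Cu⁺]^2[S²⁻] = (2s)^2 · s = 4s^3 = 1.4×10⁻⁴⁸
s = 7.0×10⁻¹⁷ M
[Cu⁺] = 2s = 1.4×10⁻¹⁶ M

1.4×10⁻¹⁶ M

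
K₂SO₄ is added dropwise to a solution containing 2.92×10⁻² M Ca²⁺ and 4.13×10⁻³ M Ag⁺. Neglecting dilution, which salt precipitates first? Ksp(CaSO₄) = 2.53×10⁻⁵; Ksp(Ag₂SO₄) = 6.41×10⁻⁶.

CaSO₄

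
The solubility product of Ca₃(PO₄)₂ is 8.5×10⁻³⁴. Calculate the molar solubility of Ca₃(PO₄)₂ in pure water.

9.5×10⁻⁸ M

Ca₃(PO₄)₂(s) ⇌ 3 Ca²⁺(aq) + 2 PO₄³⁻(aq)
If s mol/L of Ca₃(PO₄)₂ dissolves, [Ca²⁺] = 3s and [PO₄³⁻] = 2s.
Ksp = [Ca²⁺]^3[PO₄³⁻]^2 = (3s)^3 · (2s)^2 = 108s^5
108s^5 = 8.5×10⁻³⁴  ⇒  s^5 = 7.9×10⁻³⁶
s = 9.5×10⁻⁸ mol/L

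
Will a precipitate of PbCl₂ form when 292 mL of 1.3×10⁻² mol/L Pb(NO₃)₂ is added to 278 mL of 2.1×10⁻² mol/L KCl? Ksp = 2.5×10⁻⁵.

Total volume after mixing = 292 + 278 = 570 mL.
[Pb²⁺] = (1.3×10⁻²)(292)/570 = 6.7×10⁻³ mol/L
[Cl⁻] = (2.1×10⁻²)(278)/570 = 1.0×10⁻² mol/L
Q = [Pb²⁺][Cl⁻]^2 = 7.0×10⁻⁷
Q = 7.0×10⁻⁷ < Ksp = 2.5×10⁻⁵, so the solution is unsaturated and no precipitate forms.

No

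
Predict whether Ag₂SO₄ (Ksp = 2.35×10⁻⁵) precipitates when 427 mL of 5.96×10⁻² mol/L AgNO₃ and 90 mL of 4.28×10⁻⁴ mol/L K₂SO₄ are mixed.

After mixing, V = 427 mL + 90 mL = 517 mL.
[Ag⁺] = (5.96×10⁻²)(427)/517 = 4.92×10⁻² mol/L
[SO₄²⁻] = (4.28×10⁻⁴)(90)/517 = 7.45×10⁻⁵ mol/L
Q = [Ag⁺]^2[SO₄²⁻] = 1.81×10⁻⁷
Q = 1.81×10⁻⁷ < Ksp = 2.35×10⁻⁵, so the solution is unsaturated and no precipitate forms.

No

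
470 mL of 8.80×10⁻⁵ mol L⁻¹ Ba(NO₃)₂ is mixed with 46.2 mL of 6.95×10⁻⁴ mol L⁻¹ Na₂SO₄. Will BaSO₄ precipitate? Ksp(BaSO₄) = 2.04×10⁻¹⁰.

Yes

Total volume after mixing = 470 + 46.2 = 516.2 mL.
[Ba²⁺] = (8.80×10⁻⁵)(470)/516.2 = 8.01×10⁻⁵ mol L⁻¹
[SO₄²⁻] = (6.95×10⁻⁴)(46.2)/516.2 = 6.22×10⁻⁵ mol L⁻¹
Q = [Ba²⁺][SO₄²⁻] = 4.98×10⁻⁹
Q = 4.98×10⁻⁹ > Ksp = 2.04×10⁻¹⁰, so the solution is supersaturated and BaSO₄ precipitates.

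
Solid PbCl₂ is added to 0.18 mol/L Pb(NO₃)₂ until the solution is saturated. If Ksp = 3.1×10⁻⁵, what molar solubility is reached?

PbCl₂(s) ⇌ Pb²⁺(aq) + 2 Cl⁻(aq)
Pb²⁺ is already present at 0.18 mol/L. If s mol/L of PbCl₂ dissolves, [Cl⁻] = 2s while [Pb²⁺] ≈ 0.18 mol/L.
Ksp = [Pb²⁺][Cl⁻]^2 = (0.18)(2s)^2
(2s)^2 = 3.1×10⁻⁵ / (0.18) = 1.7×10⁻⁴
s = 6.6×10⁻³ mol/L

6.6×10⁻³ M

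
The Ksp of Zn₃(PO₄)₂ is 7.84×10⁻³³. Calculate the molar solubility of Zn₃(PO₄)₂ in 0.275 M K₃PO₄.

1.57×10⁻¹¹ M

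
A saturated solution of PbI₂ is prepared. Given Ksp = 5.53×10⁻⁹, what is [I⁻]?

2.23×10⁻³ M

PbI₂(s) ⇌ Pb²⁺(aq) + 2 I⁻(aq)
With molar solubility s: [Pb²⁺] = s, [I⁻] = 2s.
Ksp = [Pb²⁺][I⁻]^2 = s · (2s)^2 = 4s^3 = 5.53×10⁻⁹
s = 1.11×10⁻³ mol/L
[I⁻] = 2s = 2.23×10⁻³ mol/L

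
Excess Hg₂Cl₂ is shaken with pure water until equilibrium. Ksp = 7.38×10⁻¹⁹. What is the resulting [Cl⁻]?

1.14×10⁻⁶ M

Hg₂Cl₂(s) ⇌ Hg₂²⁺(aq) + 2 Cl⁻(aq)
Let s be the molar solubility. Then [Hg₂²⁺] = s and [Cl⁻] = 2s.
Ksp = [Hg₂²⁺][Cl⁻]^2 = s · (2s)^2 = 4s^3 = 7.38×10⁻¹⁹
s = 5.69×10⁻⁷ mol/L
[Cl⁻] = 2s = 1.14×10⁻⁶ mol/L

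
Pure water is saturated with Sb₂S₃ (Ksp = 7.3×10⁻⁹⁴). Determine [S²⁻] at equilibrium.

2.8×10⁻¹⁹ M

Sb₂S₃(s) ⇌ 2 Sb³⁺(aq) + 3 S²⁻(aq)
With molar solubility s: [Sb³⁺] = 2s, [S²⁻] = 3s.
Ksp = [Sb³⁺]^2[S²⁻]^3 = (2s)^2 · (3s)^3 = 108s^5 = 7.3×10⁻⁹⁴
s = 9.2×10⁻²⁰ mol/L
[S²⁻] = 3s = 2.8×10⁻¹⁹ mol/L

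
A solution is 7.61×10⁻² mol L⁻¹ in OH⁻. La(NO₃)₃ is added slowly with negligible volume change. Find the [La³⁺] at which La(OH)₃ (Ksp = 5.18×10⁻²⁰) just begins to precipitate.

1.18×10⁻¹⁶ M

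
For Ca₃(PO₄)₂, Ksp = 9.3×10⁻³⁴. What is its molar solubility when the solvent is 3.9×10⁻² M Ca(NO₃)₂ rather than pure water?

Ca₃(PO₄)₂(s) ⇌ 3 Ca²⁺(aq) + 2 PO₄³⁻(aq)
Let s be the solubility of Ca₃(PO₄)₂ here. The common ion gives [Ca²⁺] ≈ 3.9×10⁻² M, and [PO₄³⁻] = 2s.
Ksp = [Ca²⁺]^3[PO₄³⁻]^2 = (3.9×10⁻²)^3(2s)^2
(2s)^2 = 9.3×10⁻³⁴ / (3.9×10⁻²)^3 = 1.6×10⁻²⁹
s = 2.0×10⁻¹⁵ M

2.0×10⁻¹⁵ M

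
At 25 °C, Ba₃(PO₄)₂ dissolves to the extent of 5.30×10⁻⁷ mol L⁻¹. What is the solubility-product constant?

Ksp = 4.52×10⁻³⁰

Ba₃(PO₄)₂(s) ⇌ 3 Ba²⁺(aq) + 2 PO₄³⁻(aq)
For each mole of Ba₃(PO₄)₂ that dissolves per liter, [Ba²⁺] = 3s and [PO₄³⁻] = 2s; let s denote this solubility.
Ksp = [Ba²⁺]^3[PO₄³⁻]^2 = (3s)^3 · (2s)^2 = 108s^5
Ksp = 108 × (5.30×10⁻⁷)^5 = 4.52×10⁻³⁰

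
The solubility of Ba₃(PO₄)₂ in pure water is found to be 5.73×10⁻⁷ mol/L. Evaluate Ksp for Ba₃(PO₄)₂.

Ba₃(PO₄)₂(s) ⇌ 3 Ba²⁺(aq) + 2 PO₄³⁻(aq)
Call the molar solubility s, so that [Ba²⁺] = 3s and [PO₄³⁻] = 2s.
Ksp = [Ba²⁺]^3[PO₄³⁻]^2 = (3s)^3 · (2s)^2 = 108s^5
Ksp = 108 × (5.73×10⁻⁷)^5 = 6.67×10⁻³⁰

Ksp = 6.67×10⁻³⁰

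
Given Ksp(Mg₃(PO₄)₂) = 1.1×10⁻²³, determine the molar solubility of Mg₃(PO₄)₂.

1.0×10⁻⁵ M

Mg₃(PO₄)₂(s) ⇌ 3 Mg²⁺(aq) + 2 PO₄³⁻(aq)
With molar solubility s: [Mg²⁺] = 3s, [PO₄³⁻] = 2s.
Ksp = [Mg²⁺]^3[PO₄³⁻]^2 = (3s)^3 · (2s)^2 = 108s^5
108s^5 = 1.1×10⁻²³  ⇒  s^5 = 1.0×10⁻²⁵
Taking the 5th root, s = 1.0×10⁻⁵ mol L⁻¹.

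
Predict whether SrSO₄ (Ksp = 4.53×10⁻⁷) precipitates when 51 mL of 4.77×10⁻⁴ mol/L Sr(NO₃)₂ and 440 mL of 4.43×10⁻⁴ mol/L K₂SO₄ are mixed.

No

Total volume after mixing = 51 + 440 = 491 mL.
[Sr²⁺] = (4.77×10⁻⁴)(51)/491 = 4.95×10⁻⁵ mol/L
[SO₄²⁻] = (4.43×10⁻⁴)(440)/491 = 3.97×10⁻⁴ mol/L
Q = [Sr²⁺][SO₄²⁻] = 1.97×10⁻⁸
Q < Ksp (1.97×10⁻⁸ vs 4.53×10⁻⁷); the solution remains unsaturated and no precipitate forms.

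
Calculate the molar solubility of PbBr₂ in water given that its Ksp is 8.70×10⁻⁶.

1.30×10⁻² M

PbBr₂(s) ⇌ Pb²⁺(aq) + 2 Br⁻(aq)
Call the molar solubility s, so that [Pb²⁺] = s and [Br⁻] = 2s.
Ksp = [Pb²⁺][Br⁻]^2 = s · (2s)^2 = 4s^3
4s^3 = 8.70×10⁻⁶  ⇒  s^3 = 2.18×10⁻⁶
s = (2.18×10⁻⁶)^(1/3) = 1.30×10⁻² mol L⁻¹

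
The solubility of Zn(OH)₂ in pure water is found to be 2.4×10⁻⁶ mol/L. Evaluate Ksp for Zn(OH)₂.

Ksp = 5.5×10⁻¹⁷

Zn(OH)₂(s) ⇌ Zn²⁺(aq) + 2 OH⁻(aq)
With molar solubility s: [Zn²⁺] = s, [OH⁻] = 2s.
Ksp = [Zn²⁺][OH⁻]^2 = s · (2s)^2 = 4s^3
Ksp = 4 × (2.4×10⁻⁶)^3 = 5.5×10⁻¹⁷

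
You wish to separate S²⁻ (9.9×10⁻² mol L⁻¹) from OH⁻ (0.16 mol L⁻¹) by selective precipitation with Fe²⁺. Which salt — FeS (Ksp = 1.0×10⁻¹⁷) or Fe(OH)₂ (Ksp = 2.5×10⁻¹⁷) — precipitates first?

The threshold for precipitation is Q = Ksp.
For FeS: [Fe²⁺] = (Ksp/[S²⁻]) = 1.0×10⁻¹⁶ mol L⁻¹
For Fe(OH)₂: [Fe²⁺] = (Ksp/[OH⁻]^2) = 9.8×10⁻¹⁶ mol L⁻¹
FeS requires the lower [Fe²⁺], so it precipitates first.

FeS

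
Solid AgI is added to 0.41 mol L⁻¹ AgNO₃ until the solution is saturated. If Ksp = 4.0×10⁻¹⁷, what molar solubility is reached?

AgI(s) ⇌ Ag⁺(aq) + I⁻(aq)
Ag⁺ is already present at 0.41 mol L⁻¹. If s mol/L of AgI dissolves, [I⁻] = s while [Ag⁺] ≈ 0.41 mol L⁻¹.
Ksp = [Ag⁺][I⁻] = (0.41)s
s = 4.0×10⁻¹⁷ / (0.41) = 9.8×10⁻¹⁷
s = 9.8×10⁻¹⁷ mol L⁻¹

9.8×10⁻¹⁷ M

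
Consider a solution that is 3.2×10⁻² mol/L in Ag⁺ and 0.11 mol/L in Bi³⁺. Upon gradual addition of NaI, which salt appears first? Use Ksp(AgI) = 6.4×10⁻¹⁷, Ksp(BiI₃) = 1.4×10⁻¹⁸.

Each salt precipitates once Q = Ksp for that salt.
For AgI: [I⁻] = (Ksp/[Ag⁺]) = 2.0×10⁻¹⁵ mol/L
For BiI₃: [I⁻] = (Ksp/[Bi³⁺])^(1/3) = 2.3×10⁻⁶ mol/L
Since AgI needs less I⁻ to reach saturation, it precipitates first.

AgI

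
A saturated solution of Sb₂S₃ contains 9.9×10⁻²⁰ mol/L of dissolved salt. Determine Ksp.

Ksp = 1.0×10⁻⁹³

Sb₂S₃(s) ⇌ 2 Sb³⁺(aq) + 3 S²⁻(aq)
If s mol/L of Sb₂S₃ dissolves, [Sb³⁺] = 2s and [S²⁻] = 3s.
Ksp = [Sb³⁺]^2[S²⁻]^3 = (2s)^2 · (3s)^3 = 108s^5
Ksp = 108 × (9.9×10⁻²⁰)^5 = 1.0×10⁻⁹³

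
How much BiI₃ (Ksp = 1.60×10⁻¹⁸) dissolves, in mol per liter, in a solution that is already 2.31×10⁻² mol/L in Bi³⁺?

BiI₃(s) ⇌ Bi³⁺(aq) + 3 I⁻(aq)
With Bi³⁺ already at 2.31×10⁻² mol/L and s small, take [Bi³⁺] ≈ 2.31×10⁻² mol/L and [I⁻] = 3s.
Ksp = [Bi³⁺][I⁻]^3 = (2.31×10⁻²)(3s)^3
(3s)^3 = 1.60×10⁻¹⁸ / (2.31×10⁻²) = 6.93×10⁻¹⁷
s = 1.37×10⁻⁶ mol/L

1.37×10⁻⁶ M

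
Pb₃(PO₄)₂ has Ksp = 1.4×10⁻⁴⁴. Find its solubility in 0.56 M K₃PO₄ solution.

Pb₃(PO₄)₂(s) ⇌ 3 Pb²⁺(aq) + 2 PO₄³⁻(aq)
With PO₄³⁻ already at 0.56 M and s small, take [PO₄³⁻] ≈ 0.56 M and [Pb²⁺] = 3s.
Ksp = [Pb²⁺]^3[PO₄³⁻]^2 = (3s)^3(0.56)^2
(3s)^3 = 1.4×10⁻⁴⁴ / (0.56)^2 = 4.5×10⁻⁴⁴
s = 1.2×10⁻¹⁵ M

1.2×10⁻¹⁵ M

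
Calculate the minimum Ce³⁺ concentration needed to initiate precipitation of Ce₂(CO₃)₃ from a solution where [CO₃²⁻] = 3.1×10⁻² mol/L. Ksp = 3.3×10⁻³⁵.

A salt starts to precipitate once the ion product Q reaches its Ksp.
Ce₂(CO₃)₃(s) ⇌ 2 Ce³⁺(aq) + 3 CO₃²⁻(aq)
Ksp = [Ce³⁺]^2[CO₃²⁻]^3 = [Ce³⁺]^2(3.1×10⁻²)^3
[Ce³⁺]^2 = 3.3×10⁻³⁵ / (3.1×10⁻²)^3 = 1.1×10⁻³⁰
[Ce³⁺] = 1.1×10⁻¹⁵ mol/L

1.1×10⁻¹⁵ M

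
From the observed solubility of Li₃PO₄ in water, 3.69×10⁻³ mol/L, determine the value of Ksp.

Ksp = 5.01×10⁻⁹

Li₃PO₄(s) ⇌ 3 Li⁺(aq) + PO₄³⁻(aq)
Let s be the molar solubility. Then [Li⁺] = 3s and [PO₄³⁻] = s.
Ksp = [Li⁺]^3[PO₄³⁻] = (3s)^3 · s = 27s^4
Ksp = 27 × (3.69×10⁻³)^4 = 5.01×10⁻⁹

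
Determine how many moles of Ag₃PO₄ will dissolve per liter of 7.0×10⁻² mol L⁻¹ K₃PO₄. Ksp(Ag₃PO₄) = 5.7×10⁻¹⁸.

Ag₃PO₄(s) ⇌ 3 Ag⁺(aq) + PO₄³⁻(aq)
With PO₄³⁻ already at 7.0×10⁻² mol L⁻¹ and s small, take [PO₄³⁻] ≈ 7.0×10⁻² mol L⁻¹ and [Ag⁺] = 3s.
Ksp = [Ag⁺]^3[PO₄³⁻] = (3s)^3(7.0×10⁻²)
(3s)^3 = 5.7×10⁻¹⁸ / (7.0×10⁻²) = 8.1×10⁻¹⁷
s = 1.4×10⁻⁶ mol L⁻¹

1.4×10⁻⁶ M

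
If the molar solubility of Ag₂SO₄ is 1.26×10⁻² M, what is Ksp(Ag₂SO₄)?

Ksp = 8.00×10⁻⁶

Ag₂SO₄(s) ⇌ 2 Ag⁺(aq) + SO₄²⁻(aq)
For each mole of Ag₂SO₄ that dissolves per liter, [Ag⁺] = 2s and [SO₄²⁻] = s; let s denote this solubility.
Ksp = [Ag⁺]^2[SO₄²⁻] = (2s)^2 · s = 4s^3
Ksp = 4 × (1.26×10⁻²)^3 = 8.00×10⁻⁶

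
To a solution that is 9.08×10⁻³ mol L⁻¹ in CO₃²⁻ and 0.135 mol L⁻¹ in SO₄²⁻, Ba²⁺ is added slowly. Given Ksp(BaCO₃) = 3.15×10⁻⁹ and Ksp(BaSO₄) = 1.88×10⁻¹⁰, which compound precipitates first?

Precipitation of each salt begins when its ion product equals Ksp.
For BaCO₃: [Ba²⁺] = (Ksp/[CO₃²⁻]) = 3.47×10⁻⁷ mol L⁻¹
For BaSO₄: [Ba²⁺] = (Ksp/[SO₄²⁻]) = 1.39×10⁻⁹ mol L⁻¹
Since BaSO₄ needs less Ba²⁺ to reach saturation, it precipitates first.

BaSO₄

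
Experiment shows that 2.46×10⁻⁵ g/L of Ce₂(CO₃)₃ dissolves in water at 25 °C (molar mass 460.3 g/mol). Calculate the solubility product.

Ksp = 4.71×10⁻³⁵

Convert to molarity: s = 2.46×10⁻⁵ / 460.3 = 5.3443×10⁻⁸ mol/L
Ce₂(CO₃)₃(s) ⇌ 2 Ce³⁺(aq) + 3 CO₃²⁻(aq)
For each mole of Ce₂(CO₃)₃ that dissolves per liter, [Ce³⁺] = 2s and [CO₃²⁻] = 3s; let s denote this solubility.
Ksp = [Ce³⁺]^2[CO₃²⁻]^3 = (2s)^2 · (3s)^3 = 108s^5
Ksp = 108 × (5.3443×10⁻⁸)^5 = 4.71×10⁻³⁵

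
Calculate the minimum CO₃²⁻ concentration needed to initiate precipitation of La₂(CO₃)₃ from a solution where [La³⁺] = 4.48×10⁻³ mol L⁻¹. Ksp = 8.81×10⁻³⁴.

Precipitation begins when Q = Ksp.
La₂(CO₃)₃(s) ⇌ 2 La³⁺(aq) + 3 CO₃²⁻(aq)
Ksp = [La³⁺]^2[CO₃²⁻]^3 = [CO₃²⁻]^3(4.48×10⁻³)^2
[CO₃²⁻]^3 = 8.81×10⁻³⁴ / (4.48×10⁻³)^2 = 4.39×10⁻²⁹
[CO₃²⁻] = 3.53×10⁻¹⁰ mol L⁻¹

3.53×10⁻¹⁰ M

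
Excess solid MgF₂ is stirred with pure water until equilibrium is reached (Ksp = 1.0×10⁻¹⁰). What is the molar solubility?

2.9×10⁻⁴ M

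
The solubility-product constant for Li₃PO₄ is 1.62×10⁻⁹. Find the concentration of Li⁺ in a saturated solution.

Li₃PO₄(s) ⇌ 3 Li⁺(aq) + PO₄³⁻(aq)
For each mole of Li₃PO₄ that dissolves per liter, [Li⁺] = 3s and [PO₄³⁻] = s; let s denote this solubility.
Ksp = [Li⁺]^3[PO₄³⁻] = (3s)^3 · s = 27s^4 = 1.62×10⁻⁹
s = 2.78×10⁻³ mol L⁻¹
[Li⁺] = 3s = 8.35×10⁻³ mol L⁻¹

8.35×10⁻³ M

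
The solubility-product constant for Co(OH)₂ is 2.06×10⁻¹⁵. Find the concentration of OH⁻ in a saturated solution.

1.60×10⁻⁵ M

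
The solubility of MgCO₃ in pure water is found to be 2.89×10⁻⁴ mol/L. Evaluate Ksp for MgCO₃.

MgCO₃(s) ⇌ Mg²⁺(aq) + CO₃²⁻(aq)
Let s be the molar solubility. Then [Mg²⁺] = s and [CO₃²⁻] = s.
Ksp = [Mg²⁺][CO₃²⁻] = s · s = s^2
Ksp = (2.89×10⁻⁴)^2 = 8.35×10⁻⁸

Ksp = 8.35×10⁻⁸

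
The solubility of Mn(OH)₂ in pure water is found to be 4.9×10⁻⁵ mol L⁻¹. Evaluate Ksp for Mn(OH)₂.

Ksp = 4.7×10⁻¹³

Mn(OH)₂(s) ⇌ Mn²⁺(aq) + 2 OH⁻(aq)
Let s be the molar solubility. Then [Mn²⁺] = s and [OH⁻] = 2s.
Ksp = [Mn²⁺][OH⁻]^2 = s · (2s)^2 = 4s^3
Ksp = 4 × (4.9×10⁻⁵)^3 = 4.7×10⁻¹³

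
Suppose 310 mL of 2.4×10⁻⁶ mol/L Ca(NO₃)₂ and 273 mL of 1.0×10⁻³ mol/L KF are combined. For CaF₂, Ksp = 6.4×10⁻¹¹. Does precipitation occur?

After mixing, V = 310 mL + 273 mL = 583 mL.
[Ca²⁺] = (2.4×10⁻⁶)(310)/583 = 1.3×10⁻⁶ mol/L
[F⁻] = (1.0×10⁻³)(273)/583 = 4.7×10⁻⁴ mol/L
Q = [Ca²⁺][F⁻]^2 = 2.8×10⁻¹³
Q = 2.8×10⁻¹³ < Ksp = 6.4×10⁻¹¹, so the solution is unsaturated and no precipitate forms.

No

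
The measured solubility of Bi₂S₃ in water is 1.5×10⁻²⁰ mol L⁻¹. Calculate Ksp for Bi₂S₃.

Ksp = 8.2×10⁻⁹⁸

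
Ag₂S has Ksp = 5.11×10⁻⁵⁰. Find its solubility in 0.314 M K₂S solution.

2.02×10⁻²⁵ M

Ag₂S(s) ⇌ 2 Ag⁺(aq) + S²⁻(aq)
With S²⁻ already at 0.314 M and s small, take [S²⁻] ≈ 0.314 M and [Ag⁺] = 2s.
Ksp = [Ag⁺]^2[S²⁻] = (2s)^2(0.314)
(2s)^2 = 5.11×10⁻⁵⁰ / (0.314) = 1.63×10⁻⁴⁹
s = 2.02×10⁻²⁵ M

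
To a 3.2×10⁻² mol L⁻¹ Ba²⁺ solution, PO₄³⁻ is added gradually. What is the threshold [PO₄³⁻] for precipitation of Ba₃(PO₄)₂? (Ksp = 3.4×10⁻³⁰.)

3.2×10⁻¹³ M

Precipitation of each salt begins when its ion product equals Ksp.
Ba₃(PO₄)₂(s) ⇌ 3 Ba²⁺(aq) + 2 PO₄³⁻(aq)
Ksp = [Ba²⁺]^3[PO₄³⁻]^2 = [PO₄³⁻]^2(3.2×10⁻²)^3
[PO₄³⁻]^2 = 3.4×10⁻³⁰ / (3.2×10⁻²)^3 = 1.0×10⁻²⁵
[PO₄³⁻] = 3.2×10⁻¹³ mol L⁻¹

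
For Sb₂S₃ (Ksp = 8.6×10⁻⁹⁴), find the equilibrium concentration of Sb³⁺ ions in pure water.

Sb₂S₃(s) ⇌ 2 Sb³⁺(aq) + 3 S²⁻(aq)
Let s be the molar solubility. Then [Sb³⁺] = 2s and [S²⁻] = 3s.
Ksp = [Sb³⁺]^2[S²⁻]^3 = (2s)^2 · (3s)^3 = 108s^5 = 8.6×10⁻⁹⁴
s = 9.6×10⁻²⁰ M
[Sb³⁺] = 2s = 1.9×10⁻¹⁹ M

1.9×10⁻¹⁹ M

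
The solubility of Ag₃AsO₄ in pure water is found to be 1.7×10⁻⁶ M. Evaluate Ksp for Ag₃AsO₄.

Ag₃AsO₄(s) ⇌ 3 Ag⁺(aq) + AsO₄³⁻(aq)
With molar solubility s: [Ag⁺] = 3s, [AsO₄³⁻] = s.
Ksp = [Ag⁺]^3[AsO₄³⁻] = (3s)^3 · s = 27s^4
Ksp = 27 × (1.7×10⁻⁶)^4 = 2.3×10⁻²²

Ksp = 2.3×10⁻²²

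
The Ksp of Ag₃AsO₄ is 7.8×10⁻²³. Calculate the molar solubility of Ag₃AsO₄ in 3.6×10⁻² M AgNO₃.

1.7×10⁻¹⁸ M

Ag₃AsO₄(s) ⇌ 3 Ag⁺(aq) + AsO₄³⁻(aq)
Ag⁺ is already present at 3.6×10⁻² M. If s mol/L of Ag₃AsO₄ dissolves, [AsO₄³⁻] = s while [Ag⁺] ≈ 3.6×10⁻² M.
Ksp = [Ag⁺]^3[AsO₄³⁻] = (3.6×10⁻²)^3s
s = 7.8×10⁻²³ / (3.6×10⁻²)^3 = 1.7×10⁻¹⁸
s = 1.7×10⁻¹⁸ M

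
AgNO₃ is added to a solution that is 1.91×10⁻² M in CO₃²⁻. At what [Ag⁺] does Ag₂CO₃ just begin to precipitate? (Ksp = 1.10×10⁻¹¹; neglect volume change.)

2.40×10⁻⁵ M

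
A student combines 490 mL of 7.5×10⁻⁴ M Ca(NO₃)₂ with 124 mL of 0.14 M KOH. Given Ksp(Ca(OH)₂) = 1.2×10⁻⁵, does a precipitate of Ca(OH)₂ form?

No

Total volume after mixing = 490 + 124 = 614 mL.
[Ca²⁺] = (7.5×10⁻⁴)(490)/614 = 6.0×10⁻⁴ M
[OH⁻] = (0.14)(124)/614 = 2.8×10⁻² M
Q = [Ca²⁺][OH⁻]^2 = 4.8×10⁻⁷
Q = 4.8×10⁻⁷ < Ksp = 1.2×10⁻⁵, so the solution is unsaturated and no precipitate forms.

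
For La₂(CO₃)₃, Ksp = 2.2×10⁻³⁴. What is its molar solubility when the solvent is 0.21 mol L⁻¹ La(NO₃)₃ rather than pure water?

5.7×10⁻¹² M

La₂(CO₃)₃(s) ⇌ 2 La³⁺(aq) + 3 CO₃²⁻(aq)
Let s be the solubility of La₂(CO₃)₃ here. The common ion gives [La³⁺] ≈ 0.21 mol L⁻¹, and [CO₃²⁻] = 3s.
Ksp = [La³⁺]^2[CO₃²⁻]^3 = (0.21)^2(3s)^3
(3s)^3 = 2.2×10⁻³⁴ / (0.21)^2 = 5.0×10⁻³³
s = 5.7×10⁻¹² mol L⁻¹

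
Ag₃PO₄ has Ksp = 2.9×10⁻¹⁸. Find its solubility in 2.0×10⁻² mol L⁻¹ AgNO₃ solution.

3.6×10⁻¹³ M

Ag₃PO₄(s) ⇌ 3 Ag⁺(aq) + PO₄³⁻(aq)
The solution already contains Ag⁺ at 2.0×10⁻² mol L⁻¹. Let s be the molar solubility of Ag₃PO₄.
[Ag⁺] ≈ 2.0×10⁻² mol L⁻¹ (common ion dominates); [PO₄³⁻] = s.
Ksp = [Ag⁺]^3[PO₄³⁻] = (2.0×10⁻²)^3s
s = 2.9×10⁻¹⁸ / (2.0×10⁻²)^3 = 3.6×10⁻¹³
s = 3.6×10⁻¹³ mol L⁻¹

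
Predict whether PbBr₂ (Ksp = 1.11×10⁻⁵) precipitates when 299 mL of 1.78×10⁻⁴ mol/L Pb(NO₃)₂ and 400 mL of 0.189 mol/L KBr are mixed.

Total volume after mixing = 299 + 400 = 699 mL.
[Pb²⁺] = (1.78×10⁻⁴)(299)/699 = 7.61×10⁻⁵ mol/L
[Br⁻] = (0.189)(400)/699 = 0.108 mol/L
Q = [Pb²⁺][Br⁻]^2 = 8.91×10⁻⁷
Q < Ksp (8.91×10⁻⁷ vs 1.11×10⁻⁵); the solution remains unsaturated and no precipitate forms.

No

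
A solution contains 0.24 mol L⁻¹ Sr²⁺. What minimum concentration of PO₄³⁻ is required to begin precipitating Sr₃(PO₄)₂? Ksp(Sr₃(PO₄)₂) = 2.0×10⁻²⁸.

1.2×10⁻¹³ M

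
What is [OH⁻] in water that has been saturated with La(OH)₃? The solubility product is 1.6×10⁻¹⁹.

2.6×10⁻⁵ M

La(OH)₃(s) ⇌ La³⁺(aq) + 3 OH⁻(aq)
Call the molar solubility s, so that [La³⁺] = s and [OH⁻] = 3s.
Ksp = [La³⁺][OH⁻]^3 = s · (3s)^3 = 27s^4 = 1.6×10⁻¹⁹
s = 8.8×10⁻⁶ M
[OH⁻] = 3s = 2.6×10⁻⁵ M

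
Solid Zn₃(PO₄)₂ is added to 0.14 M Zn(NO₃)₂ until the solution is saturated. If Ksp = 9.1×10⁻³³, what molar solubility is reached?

Zn₃(PO₄)₂(s) ⇌ 3 Zn²⁺(aq) + 2 PO₄³⁻(aq)
Zn²⁺ is already present at 0.14 M. If s mol/L of Zn₃(PO₄)₂ dissolves, [PO₄³⁻] = 2s while [Zn²⁺] ≈ 0.14 M.
Ksp = [Zn²⁺]^3[PO₄³⁻]^2 = (0.14)^3(2s)^2
(2s)^2 = 9.1×10⁻³³ / (0.14)^3 = 3.3×10⁻³⁰
s = 9.1×10⁻¹⁶ M

9.1×10⁻¹⁶ M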